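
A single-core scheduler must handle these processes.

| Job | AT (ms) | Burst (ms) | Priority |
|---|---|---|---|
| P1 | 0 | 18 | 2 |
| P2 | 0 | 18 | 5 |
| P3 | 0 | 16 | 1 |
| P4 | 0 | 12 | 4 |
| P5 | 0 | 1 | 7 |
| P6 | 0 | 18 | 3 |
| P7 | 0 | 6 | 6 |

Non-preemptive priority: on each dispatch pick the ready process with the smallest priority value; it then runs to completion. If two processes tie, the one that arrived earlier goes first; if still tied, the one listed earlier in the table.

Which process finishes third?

Schedule: | P3 0-16 | P1 16-34 | P6 34-52 | P4 52-64 | P2 64-82 | P7 82-88 | P5 88-89 |
Completion: P1=34  P2=82  P3=16  P4=64  P5=89  P6=52  P7=88
Turnaround (C−A): P1=34  P2=82  P3=16  P4=64  P5=89  P6=52  P7=88
Finish order: P3 → P1 → P6 → P4 → P2 → P7 → P5

P6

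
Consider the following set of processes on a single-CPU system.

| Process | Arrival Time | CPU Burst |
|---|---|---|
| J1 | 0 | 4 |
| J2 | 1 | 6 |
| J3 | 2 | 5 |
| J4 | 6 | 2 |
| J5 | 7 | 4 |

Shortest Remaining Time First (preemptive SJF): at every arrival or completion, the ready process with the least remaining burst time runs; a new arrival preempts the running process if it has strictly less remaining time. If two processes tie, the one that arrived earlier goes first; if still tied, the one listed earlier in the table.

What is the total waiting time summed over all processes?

Schedule: | J1 0-4 | J3 4-6 | J4 6-8 | J3 8-11 | J5 11-15 | J2 15-21 |
Completion: J1=4  J2=21  J3=11  J4=8  J5=15
Turnaround (C−A): J1=4  J2=20  J3=9  J4=2  J5=8
Waiting = turnaround − burst: J1=0, J2=14, J3=4, J4=0, J5=4
Total waiting = 0 + 14 + 4 + 0 + 4 = 22

22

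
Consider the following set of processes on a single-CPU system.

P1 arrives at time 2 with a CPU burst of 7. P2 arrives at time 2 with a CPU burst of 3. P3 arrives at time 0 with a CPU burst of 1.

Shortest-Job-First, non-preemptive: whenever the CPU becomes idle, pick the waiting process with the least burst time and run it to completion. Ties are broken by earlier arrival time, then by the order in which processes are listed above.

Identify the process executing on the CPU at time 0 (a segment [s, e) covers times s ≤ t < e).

Schedule: | P3 0-1 | idle 1-2 | P2 2-5 | P1 5-12 |
Completion: P1=12  P2=5  P3=1

P3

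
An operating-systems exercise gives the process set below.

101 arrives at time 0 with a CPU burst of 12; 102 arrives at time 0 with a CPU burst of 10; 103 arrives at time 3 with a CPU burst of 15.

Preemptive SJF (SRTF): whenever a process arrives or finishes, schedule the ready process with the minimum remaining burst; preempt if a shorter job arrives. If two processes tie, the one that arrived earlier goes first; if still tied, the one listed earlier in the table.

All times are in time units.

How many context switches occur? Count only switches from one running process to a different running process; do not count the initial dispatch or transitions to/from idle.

2

Timeline: | 102 0-10 | 101 10-22 | 103 22-37 |
Completion: 101=22  102=10  103=37
Turnaround (C−A): 101=22  102=10  103=34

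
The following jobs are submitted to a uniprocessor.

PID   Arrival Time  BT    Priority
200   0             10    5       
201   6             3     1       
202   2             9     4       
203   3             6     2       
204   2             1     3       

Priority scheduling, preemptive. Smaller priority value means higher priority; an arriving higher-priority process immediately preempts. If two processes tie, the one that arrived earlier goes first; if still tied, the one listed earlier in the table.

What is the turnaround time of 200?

Gantt: | 200 0-2 | 204 2-3 | 203 3-6 | 201 6-9 | 203 9-12 | 202 12-21 | 200 21-29 |
Completion: 200=29  201=9  202=21  203=12  204=3
Turnaround (C−A): 200=29  201=3  202=19  203=9  204=1
Turnaround(200) = completion − arrival = 29 − 0 = 29

29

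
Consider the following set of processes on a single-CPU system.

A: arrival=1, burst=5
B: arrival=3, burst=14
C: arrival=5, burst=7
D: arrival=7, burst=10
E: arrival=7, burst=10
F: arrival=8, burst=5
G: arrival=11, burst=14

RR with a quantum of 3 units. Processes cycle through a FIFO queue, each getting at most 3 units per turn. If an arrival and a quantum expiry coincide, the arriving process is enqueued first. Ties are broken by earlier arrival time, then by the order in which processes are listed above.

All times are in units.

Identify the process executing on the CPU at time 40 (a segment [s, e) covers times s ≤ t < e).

F

Gantt: | idle 0-1 | A 1-4 | B 4-7 | A 7-9 | C 9-12 | D 12-15 | E 15-18 | B 18-21 | F 21-24 | G 24-27 | C 27-30 | D 30-33 | E 33-36 | B 36-39 | F 39-41 | G 41-44 | C 44-45 | D 45-48 | E 48-51 | B 51-54 | G 54-57 | D 57-58 | E 58-59 | B 59-61 | G 61-66 |
Completion: A=9  B=61  C=45  D=58  E=59  F=41  G=66
Turnaround (C−A): A=8  B=58  C=40  D=51  E=52  F=33  G=55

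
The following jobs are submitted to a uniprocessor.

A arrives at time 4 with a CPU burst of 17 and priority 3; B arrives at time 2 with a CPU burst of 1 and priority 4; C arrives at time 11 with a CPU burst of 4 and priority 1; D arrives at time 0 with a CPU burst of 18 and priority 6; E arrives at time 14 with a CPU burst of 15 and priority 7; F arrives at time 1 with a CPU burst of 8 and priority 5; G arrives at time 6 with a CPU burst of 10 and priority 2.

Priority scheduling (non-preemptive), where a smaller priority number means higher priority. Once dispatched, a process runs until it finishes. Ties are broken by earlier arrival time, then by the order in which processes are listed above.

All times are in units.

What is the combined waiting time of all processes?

Timeline: | D 0-18 | C 18-22 | G 22-32 | A 32-49 | B 49-50 | F 50-58 | E 58-73 |
Completion: A=49  B=50  C=22  D=18  E=73  F=58  G=32
Waiting = turnaround − burst: A=28, B=47, C=7, D=0, E=44, F=49, G=16
Total waiting = 28 + 47 + 7 + 0 + 44 + 49 + 16 = 191

191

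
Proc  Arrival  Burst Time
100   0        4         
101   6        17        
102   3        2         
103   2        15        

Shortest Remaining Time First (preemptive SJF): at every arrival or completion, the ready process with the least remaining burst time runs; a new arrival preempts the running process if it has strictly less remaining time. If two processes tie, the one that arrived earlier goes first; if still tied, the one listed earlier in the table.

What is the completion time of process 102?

Gantt: | 100 0-4 | 102 4-6 | 103 6-21 | 101 21-38 |
Completion: 100=4  101=38  102=6  103=21

6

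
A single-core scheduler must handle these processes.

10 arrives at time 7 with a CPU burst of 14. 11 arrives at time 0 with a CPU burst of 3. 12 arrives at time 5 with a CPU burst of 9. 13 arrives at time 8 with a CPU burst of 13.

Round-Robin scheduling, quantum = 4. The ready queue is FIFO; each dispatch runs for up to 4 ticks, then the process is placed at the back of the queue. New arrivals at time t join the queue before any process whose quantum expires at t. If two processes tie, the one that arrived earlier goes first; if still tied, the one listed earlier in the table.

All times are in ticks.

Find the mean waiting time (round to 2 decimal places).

13.75

Gantt: | 11 0-3 | idle 3-5 | 12 5-9 | 10 9-13 | 13 13-17 | 12 17-21 | 10 21-25 | 13 25-29 | 12 29-30 | 10 30-34 | 13 34-38 | 10 38-40 | 13 40-41 |
Completion: 10=40  11=3  12=30  13=41
Turnaround (C−A): 10=33  11=3  12=25  13=33
Waiting times: 10=19, 11=0, 12=16, 13=20
Average waiting = (19+0+16+20) / 4 = 55/4 = 13.75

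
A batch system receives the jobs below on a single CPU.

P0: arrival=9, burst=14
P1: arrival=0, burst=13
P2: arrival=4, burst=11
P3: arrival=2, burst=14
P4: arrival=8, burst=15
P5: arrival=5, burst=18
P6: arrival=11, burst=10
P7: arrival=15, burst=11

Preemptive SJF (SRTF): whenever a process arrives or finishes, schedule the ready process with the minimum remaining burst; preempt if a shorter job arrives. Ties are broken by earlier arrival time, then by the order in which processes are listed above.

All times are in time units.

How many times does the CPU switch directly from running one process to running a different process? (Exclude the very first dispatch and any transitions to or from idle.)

7

Schedule: | P1 0-13 | P6 13-23 | P2 23-34 | P7 34-45 | P3 45-59 | P0 59-73 | P4 73-88 | P5 88-106 |
Completion: P0=73  P1=13  P2=34  P3=59  P4=88  P5=106  P6=23  P7=45
Turnaround (C−A): P0=64  P1=13  P2=30  P3=57  P4=80  P5=101  P6=12  P7=30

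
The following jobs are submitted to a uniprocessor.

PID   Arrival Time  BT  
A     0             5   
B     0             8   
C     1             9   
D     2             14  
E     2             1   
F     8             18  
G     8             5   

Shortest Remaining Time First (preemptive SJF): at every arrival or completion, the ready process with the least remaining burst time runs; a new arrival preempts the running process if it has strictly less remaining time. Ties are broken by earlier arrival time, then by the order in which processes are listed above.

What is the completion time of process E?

3

Schedule: | A 0-2 | E 2-3 | A 3-6 | B 6-8 | G 8-13 | B 13-19 | C 19-28 | D 28-42 | F 42-60 |
Completion: A=6  B=19  C=28  D=42  E=3  F=60  G=13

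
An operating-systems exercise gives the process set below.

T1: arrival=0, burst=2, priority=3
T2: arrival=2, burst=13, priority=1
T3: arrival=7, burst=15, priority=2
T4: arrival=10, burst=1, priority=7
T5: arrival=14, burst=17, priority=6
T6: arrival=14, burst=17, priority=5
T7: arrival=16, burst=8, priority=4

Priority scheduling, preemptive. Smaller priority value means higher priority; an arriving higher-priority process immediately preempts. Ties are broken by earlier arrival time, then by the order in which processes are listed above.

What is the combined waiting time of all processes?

149

Schedule: | T1 0-2 | T2 2-15 | T3 15-30 | T7 30-38 | T6 38-55 | T5 55-72 | T4 72-73 |
Completion: T1=2  T2=15  T3=30  T4=73  T5=72  T6=55  T7=38
Waiting = turnaround − burst: T1=0, T2=0, T3=8, T4=62, T5=41, T6=24, T7=14
Total waiting = 0 + 0 + 8 + 62 + 41 + 24 + 14 = 149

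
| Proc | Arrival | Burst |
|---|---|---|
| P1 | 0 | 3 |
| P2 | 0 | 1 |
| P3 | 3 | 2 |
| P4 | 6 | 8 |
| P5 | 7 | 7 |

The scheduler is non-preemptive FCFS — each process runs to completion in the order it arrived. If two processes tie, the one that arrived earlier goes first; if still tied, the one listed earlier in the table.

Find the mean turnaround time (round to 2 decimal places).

6.40

Timeline: | P1 0-3 | P2 3-4 | P3 4-6 | P4 6-14 | P5 14-21 |
Completion: P1=3  P2=4  P3=6  P4=14  P5=21
Turnaround times: P1=3, P2=4, P3=3, P4=8, P5=14
Average turnaround = (3+4+3+8+14) / 5 = 32/5 = 6.40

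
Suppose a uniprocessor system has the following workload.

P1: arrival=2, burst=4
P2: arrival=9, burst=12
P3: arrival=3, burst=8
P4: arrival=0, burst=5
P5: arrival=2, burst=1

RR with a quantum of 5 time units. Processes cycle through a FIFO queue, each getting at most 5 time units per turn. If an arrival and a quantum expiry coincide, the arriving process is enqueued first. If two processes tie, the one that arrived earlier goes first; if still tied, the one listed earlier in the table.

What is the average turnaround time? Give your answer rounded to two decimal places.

Gantt: | P4 0-5 | P1 5-9 | P5 9-10 | P3 10-15 | P2 15-20 | P3 20-23 | P2 23-30 |
Completion: P1=9  P2=30  P3=23  P4=5  P5=10
Turnaround (C−A): P1=7  P2=21  P3=20  P4=5  P5=8
Turnaround times: P1=7, P2=21, P3=20, P4=5, P5=8
Average turnaround = (7+21+20+5+8) / 5 = 61/5 = 12.20

12.20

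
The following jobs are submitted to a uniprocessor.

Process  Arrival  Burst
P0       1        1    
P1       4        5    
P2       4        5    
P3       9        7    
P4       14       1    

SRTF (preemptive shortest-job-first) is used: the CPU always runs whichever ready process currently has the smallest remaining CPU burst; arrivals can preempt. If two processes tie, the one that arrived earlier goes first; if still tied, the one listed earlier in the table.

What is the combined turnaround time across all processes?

Schedule: | idle 0-1 | P0 1-2 | idle 2-4 | P1 4-9 | P2 9-14 | P4 14-15 | P3 15-22 |
Completion: P0=2  P1=9  P2=14  P3=22  P4=15
Turnaround (C−A): P0=1  P1=5  P2=10  P3=13  P4=1
Turnaround = completion − arrival: P0=1, P1=5, P2=10, P3=13, P4=1
Total turnaround = 1 + 5 + 10 + 13 + 1 = 30

30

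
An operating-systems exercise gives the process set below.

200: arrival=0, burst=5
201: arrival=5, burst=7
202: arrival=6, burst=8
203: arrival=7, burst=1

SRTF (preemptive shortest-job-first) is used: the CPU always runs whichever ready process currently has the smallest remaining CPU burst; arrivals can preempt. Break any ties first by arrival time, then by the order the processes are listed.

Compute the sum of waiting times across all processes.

8

Schedule: | 200 0-5 | 201 5-7 | 203 7-8 | 201 8-13 | 202 13-21 |
Completion: 200=5  201=13  202=21  203=8
Turnaround (C−A): 200=5  201=8  202=15  203=1
Waiting = turnaround − burst: 200=0, 201=1, 202=7, 203=0
Total waiting = 0 + 1 + 7 + 0 = 8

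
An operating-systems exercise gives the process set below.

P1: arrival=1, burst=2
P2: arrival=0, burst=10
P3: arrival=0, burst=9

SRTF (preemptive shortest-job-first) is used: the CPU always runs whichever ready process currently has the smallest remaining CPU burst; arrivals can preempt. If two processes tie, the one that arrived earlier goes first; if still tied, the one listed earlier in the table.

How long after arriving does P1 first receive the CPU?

0

Gantt: | P3 0-1 | P1 1-3 | P3 3-11 | P2 11-21 |
Completion: P1=3  P2=21  P3=11
Turnaround (C−A): P1=2  P2=21  P3=11
Response(P1) = first start − arrival = 1 − 1 = 0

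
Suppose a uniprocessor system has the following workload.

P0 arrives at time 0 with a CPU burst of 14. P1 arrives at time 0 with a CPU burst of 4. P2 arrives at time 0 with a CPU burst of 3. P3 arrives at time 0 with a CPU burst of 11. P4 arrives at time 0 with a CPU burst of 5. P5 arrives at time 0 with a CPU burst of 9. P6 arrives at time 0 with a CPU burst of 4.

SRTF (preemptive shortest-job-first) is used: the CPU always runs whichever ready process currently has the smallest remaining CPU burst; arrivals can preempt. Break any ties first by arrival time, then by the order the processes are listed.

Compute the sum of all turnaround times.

148

Gantt: | P2 0-3 | P1 3-7 | P6 7-11 | P4 11-16 | P5 16-25 | P3 25-36 | P0 36-50 |
Completion: P0=50  P1=7  P2=3  P3=36  P4=16  P5=25  P6=11
Turnaround (C−A): P0=50  P1=7  P2=3  P3=36  P4=16  P5=25  P6=11
Turnaround = completion − arrival: P0=50, P1=7, P2=3, P3=36, P4=16, P5=25, P6=11
Total turnaround = 50 + 7 + 3 + 36 + 16 + 25 + 11 = 148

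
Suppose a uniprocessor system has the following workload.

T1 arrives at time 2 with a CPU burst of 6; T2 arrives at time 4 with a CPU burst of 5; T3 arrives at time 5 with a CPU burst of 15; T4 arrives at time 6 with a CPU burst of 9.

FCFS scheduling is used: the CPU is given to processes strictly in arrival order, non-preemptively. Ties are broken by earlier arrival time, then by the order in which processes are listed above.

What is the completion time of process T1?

Gantt: | idle 0-2 | T1 2-8 | T2 8-13 | T3 13-28 | T4 28-37 |
Completion: T1=8  T2=13  T3=28  T4=37
Turnaround (C−A): T1=6  T2=9  T3=23  T4=31

8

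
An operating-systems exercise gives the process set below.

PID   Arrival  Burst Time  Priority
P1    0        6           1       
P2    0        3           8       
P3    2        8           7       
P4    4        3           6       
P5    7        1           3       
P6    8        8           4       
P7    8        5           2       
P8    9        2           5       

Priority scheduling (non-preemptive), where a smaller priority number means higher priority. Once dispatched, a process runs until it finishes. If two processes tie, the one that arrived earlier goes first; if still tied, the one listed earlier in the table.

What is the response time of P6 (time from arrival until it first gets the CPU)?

Schedule: | P1 0-6 | P4 6-9 | P7 9-14 | P5 14-15 | P6 15-23 | P8 23-25 | P3 25-33 | P2 33-36 |
Completion: P1=6  P2=36  P3=33  P4=9  P5=15  P6=23  P7=14  P8=25
Turnaround (C−A): P1=6  P2=36  P3=31  P4=5  P5=8  P6=15  P7=6  P8=16
Response(P6) = first start − arrival = 15 − 8 = 7

7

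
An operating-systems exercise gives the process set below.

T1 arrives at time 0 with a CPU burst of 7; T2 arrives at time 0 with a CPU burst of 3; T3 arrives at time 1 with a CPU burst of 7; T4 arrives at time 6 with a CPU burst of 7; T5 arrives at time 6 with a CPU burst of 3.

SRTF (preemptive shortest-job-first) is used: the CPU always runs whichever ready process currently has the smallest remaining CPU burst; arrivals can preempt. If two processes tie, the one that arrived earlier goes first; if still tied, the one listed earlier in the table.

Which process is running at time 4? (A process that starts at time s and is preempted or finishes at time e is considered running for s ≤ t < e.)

T1

Schedule: | T2 0-3 | T1 3-6 | T5 6-9 | T1 9-13 | T3 13-20 | T4 20-27 |
Completion: T1=13  T2=3  T3=20  T4=27  T5=9
Turnaround (C−A): T1=13  T2=3  T3=19  T4=21  T5=3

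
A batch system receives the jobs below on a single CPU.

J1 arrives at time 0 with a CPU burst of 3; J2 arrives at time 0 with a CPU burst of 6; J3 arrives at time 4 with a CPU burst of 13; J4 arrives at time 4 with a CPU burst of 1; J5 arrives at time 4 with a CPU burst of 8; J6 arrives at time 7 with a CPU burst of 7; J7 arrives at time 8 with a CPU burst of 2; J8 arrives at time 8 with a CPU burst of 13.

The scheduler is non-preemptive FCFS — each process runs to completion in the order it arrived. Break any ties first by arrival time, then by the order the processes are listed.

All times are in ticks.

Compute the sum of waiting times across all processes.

Schedule: | J1 0-3 | J2 3-9 | J3 9-22 | J4 22-23 | J5 23-31 | J6 31-38 | J7 38-40 | J8 40-53 |
Completion: J1=3  J2=9  J3=22  J4=23  J5=31  J6=38  J7=40  J8=53
Turnaround (C−A): J1=3  J2=9  J3=18  J4=19  J5=27  J6=31  J7=32  J8=45
Waiting = turnaround − burst: J1=0, J2=3, J3=5, J4=18, J5=19, J6=24, J7=30, J8=32
Total waiting = 0 + 3 + 5 + 18 + 19 + 24 + 30 + 32 = 131

131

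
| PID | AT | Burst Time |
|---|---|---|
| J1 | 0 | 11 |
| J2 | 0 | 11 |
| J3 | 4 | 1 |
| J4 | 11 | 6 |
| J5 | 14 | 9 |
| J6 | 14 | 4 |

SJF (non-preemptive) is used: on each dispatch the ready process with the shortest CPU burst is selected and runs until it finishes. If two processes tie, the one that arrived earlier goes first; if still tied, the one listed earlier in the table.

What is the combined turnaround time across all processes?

93

Gantt: | J1 0-11 | J3 11-12 | J4 12-18 | J6 18-22 | J5 22-31 | J2 31-42 |
Completion: J1=11  J2=42  J3=12  J4=18  J5=31  J6=22
Turnaround (C−A): J1=11  J2=42  J3=8  J4=7  J5=17  J6=8
Turnaround = completion − arrival: J1=11, J2=42, J3=8, J4=7, J5=17, J6=8
Total turnaround = 11 + 42 + 8 + 7 + 17 + 8 = 93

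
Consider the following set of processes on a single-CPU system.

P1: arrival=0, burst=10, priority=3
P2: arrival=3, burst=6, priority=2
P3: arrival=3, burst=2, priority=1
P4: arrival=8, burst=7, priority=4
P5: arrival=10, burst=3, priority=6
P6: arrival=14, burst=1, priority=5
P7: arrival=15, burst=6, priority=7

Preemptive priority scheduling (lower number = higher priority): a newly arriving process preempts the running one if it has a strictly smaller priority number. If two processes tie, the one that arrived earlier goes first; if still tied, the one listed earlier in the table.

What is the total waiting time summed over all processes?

Timeline: | P1 0-3 | P3 3-5 | P2 5-11 | P1 11-18 | P4 18-25 | P6 25-26 | P5 26-29 | P7 29-35 |
Completion: P1=18  P2=11  P3=5  P4=25  P5=29  P6=26  P7=35
Waiting = turnaround − burst: P1=8, P2=2, P3=0, P4=10, P5=16, P6=11, P7=14
Total waiting = 8 + 2 + 0 + 10 + 16 + 11 + 14 = 61

61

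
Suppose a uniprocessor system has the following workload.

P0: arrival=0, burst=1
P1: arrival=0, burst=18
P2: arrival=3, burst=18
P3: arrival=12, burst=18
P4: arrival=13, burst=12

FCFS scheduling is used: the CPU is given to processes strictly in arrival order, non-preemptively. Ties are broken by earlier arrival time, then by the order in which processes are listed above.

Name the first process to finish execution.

Schedule: | P0 0-1 | P1 1-19 | P2 19-37 | P3 37-55 | P4 55-67 |
Completion: P0=1  P1=19  P2=37  P3=55  P4=67
Finish order: P0 → P1 → P2 → P3 → P4

P0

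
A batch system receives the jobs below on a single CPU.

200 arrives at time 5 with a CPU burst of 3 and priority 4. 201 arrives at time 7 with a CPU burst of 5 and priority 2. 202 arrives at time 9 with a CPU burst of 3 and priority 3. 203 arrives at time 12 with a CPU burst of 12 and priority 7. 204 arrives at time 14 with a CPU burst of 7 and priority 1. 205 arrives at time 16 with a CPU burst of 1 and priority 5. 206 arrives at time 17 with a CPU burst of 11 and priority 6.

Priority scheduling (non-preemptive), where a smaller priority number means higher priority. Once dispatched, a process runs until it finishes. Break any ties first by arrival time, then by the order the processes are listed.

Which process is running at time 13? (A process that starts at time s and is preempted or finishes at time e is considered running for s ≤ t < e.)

Gantt: | idle 0-5 | 200 5-8 | 201 8-13 | 202 13-16 | 204 16-23 | 205 23-24 | 206 24-35 | 203 35-47 |
Completion: 200=8  201=13  202=16  203=47  204=23  205=24  206=35

202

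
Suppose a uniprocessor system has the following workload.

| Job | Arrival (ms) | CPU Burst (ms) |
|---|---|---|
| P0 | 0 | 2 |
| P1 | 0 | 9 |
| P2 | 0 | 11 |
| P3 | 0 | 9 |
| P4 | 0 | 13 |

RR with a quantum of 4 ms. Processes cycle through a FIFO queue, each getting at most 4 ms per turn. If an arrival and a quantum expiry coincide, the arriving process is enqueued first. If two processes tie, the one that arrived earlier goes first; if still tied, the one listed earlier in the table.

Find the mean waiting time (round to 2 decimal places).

22.80

Timeline: | P0 0-2 | P1 2-6 | P2 6-10 | P3 10-14 | P4 14-18 | P1 18-22 | P2 22-26 | P3 26-30 | P4 30-34 | P1 34-35 | P2 35-38 | P3 38-39 | P4 39-44 |
Completion: P0=2  P1=35  P2=38  P3=39  P4=44
Waiting times: P0=0, P1=26, P2=27, P3=30, P4=31
Average waiting = (0+26+27+30+31) / 5 = 114/5 = 22.80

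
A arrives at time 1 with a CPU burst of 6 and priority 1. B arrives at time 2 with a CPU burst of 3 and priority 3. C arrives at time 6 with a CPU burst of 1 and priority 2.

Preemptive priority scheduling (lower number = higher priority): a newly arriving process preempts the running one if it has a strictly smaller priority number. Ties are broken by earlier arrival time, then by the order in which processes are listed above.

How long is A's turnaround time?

Schedule: | idle 0-1 | A 1-7 | C 7-8 | B 8-11 |
Completion: A=7  B=11  C=8
Turnaround(A) = completion − arrival = 7 − 1 = 6

6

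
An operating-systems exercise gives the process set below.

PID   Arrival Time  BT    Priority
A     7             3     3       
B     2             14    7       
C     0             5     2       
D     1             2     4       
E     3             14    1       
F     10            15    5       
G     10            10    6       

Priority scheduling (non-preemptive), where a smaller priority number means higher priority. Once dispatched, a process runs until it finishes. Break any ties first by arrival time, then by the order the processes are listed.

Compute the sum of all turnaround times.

188

Schedule: | C 0-5 | E 5-19 | A 19-22 | D 22-24 | F 24-39 | G 39-49 | B 49-63 |
Completion: A=22  B=63  C=5  D=24  E=19  F=39  G=49
Turnaround (C−A): A=15  B=61  C=5  D=23  E=16  F=29  G=39
Turnaround = completion − arrival: A=15, B=61, C=5, D=23, E=16, F=29, G=39
Total turnaround = 15 + 61 + 5 + 23 + 16 + 29 + 39 = 188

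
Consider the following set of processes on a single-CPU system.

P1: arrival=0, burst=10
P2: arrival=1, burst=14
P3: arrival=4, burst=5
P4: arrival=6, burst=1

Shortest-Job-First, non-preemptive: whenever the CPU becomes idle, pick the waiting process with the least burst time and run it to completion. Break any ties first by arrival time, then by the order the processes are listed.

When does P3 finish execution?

Gantt: | P1 0-10 | P4 10-11 | P3 11-16 | P2 16-30 |
Completion: P1=10  P2=30  P3=16  P4=11

16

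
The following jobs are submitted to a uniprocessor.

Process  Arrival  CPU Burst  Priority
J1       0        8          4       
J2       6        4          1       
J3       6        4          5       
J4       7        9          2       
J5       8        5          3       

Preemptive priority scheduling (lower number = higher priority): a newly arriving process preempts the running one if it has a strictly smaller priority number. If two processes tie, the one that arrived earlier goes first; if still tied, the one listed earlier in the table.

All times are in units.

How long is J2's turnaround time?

4

Schedule: | J1 0-6 | J2 6-10 | J4 10-19 | J5 19-24 | J1 24-26 | J3 26-30 |
Completion: J1=26  J2=10  J3=30  J4=19  J5=24
Turnaround (C−A): J1=26  J2=4  J3=24  J4=12  J5=16
Turnaround(J2) = completion − arrival = 10 − 6 = 4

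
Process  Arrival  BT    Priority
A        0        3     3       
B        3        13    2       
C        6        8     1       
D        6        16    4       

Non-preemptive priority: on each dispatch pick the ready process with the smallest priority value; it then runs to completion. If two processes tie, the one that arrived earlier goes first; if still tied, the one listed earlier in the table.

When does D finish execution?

40

Schedule: | A 0-3 | B 3-16 | C 16-24 | D 24-40 |
Completion: A=3  B=16  C=24  D=40
Turnaround (C−A): A=3  B=13  C=18  D=34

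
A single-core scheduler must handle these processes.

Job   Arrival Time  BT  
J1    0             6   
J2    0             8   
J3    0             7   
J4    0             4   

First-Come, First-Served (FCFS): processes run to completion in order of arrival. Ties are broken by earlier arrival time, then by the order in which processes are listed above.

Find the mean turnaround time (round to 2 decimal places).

Schedule: | J1 0-6 | J2 6-14 | J3 14-21 | J4 21-25 |
Completion: J1=6  J2=14  J3=21  J4=25
Turnaround (C−A): J1=6  J2=14  J3=21  J4=25
Turnaround times: J1=6, J2=14, J3=21, J4=25
Average turnaround = (6+14+21+25) / 4 = 66/4 = 16.50

16.50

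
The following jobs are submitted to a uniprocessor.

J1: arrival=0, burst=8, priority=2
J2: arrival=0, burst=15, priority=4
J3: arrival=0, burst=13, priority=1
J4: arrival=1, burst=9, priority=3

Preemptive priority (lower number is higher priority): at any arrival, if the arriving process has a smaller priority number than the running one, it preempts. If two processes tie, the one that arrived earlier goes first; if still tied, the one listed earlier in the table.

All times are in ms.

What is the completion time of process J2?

Gantt: | J3 0-13 | J1 13-21 | J4 21-30 | J2 30-45 |
Completion: J1=21  J2=45  J3=13  J4=30
Turnaround (C−A): J1=21  J2=45  J3=13  J4=29

45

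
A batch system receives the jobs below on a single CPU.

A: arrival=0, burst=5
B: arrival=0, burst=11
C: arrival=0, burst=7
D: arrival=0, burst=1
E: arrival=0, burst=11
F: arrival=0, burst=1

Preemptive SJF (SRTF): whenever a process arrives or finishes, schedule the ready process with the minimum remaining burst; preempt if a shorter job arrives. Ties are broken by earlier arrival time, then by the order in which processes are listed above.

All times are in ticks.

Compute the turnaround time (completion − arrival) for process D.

Gantt: | D 0-1 | F 1-2 | A 2-7 | C 7-14 | B 14-25 | E 25-36 |
Completion: A=7  B=25  C=14  D=1  E=36  F=2
Turnaround(D) = completion − arrival = 1 − 0 = 1

1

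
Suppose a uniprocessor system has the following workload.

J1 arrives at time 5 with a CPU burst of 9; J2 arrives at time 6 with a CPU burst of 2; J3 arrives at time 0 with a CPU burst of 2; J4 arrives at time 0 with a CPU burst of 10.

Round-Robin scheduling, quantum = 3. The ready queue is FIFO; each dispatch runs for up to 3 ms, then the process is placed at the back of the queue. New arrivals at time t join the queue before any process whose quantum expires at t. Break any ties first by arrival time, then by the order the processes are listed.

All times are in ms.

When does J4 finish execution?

23

Schedule: | J3 0-2 | J4 2-5 | J1 5-8 | J4 8-11 | J2 11-13 | J1 13-16 | J4 16-19 | J1 19-22 | J4 22-23 |
Completion: J1=22  J2=13  J3=2  J4=23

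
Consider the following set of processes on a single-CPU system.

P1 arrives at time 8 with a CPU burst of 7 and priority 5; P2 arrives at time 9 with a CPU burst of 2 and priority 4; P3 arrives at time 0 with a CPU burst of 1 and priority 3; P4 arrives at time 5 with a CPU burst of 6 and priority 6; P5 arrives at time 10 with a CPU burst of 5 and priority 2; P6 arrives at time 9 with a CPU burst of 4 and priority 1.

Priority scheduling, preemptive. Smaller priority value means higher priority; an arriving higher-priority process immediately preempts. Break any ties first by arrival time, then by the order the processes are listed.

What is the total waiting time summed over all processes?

Timeline: | P3 0-1 | idle 1-5 | P4 5-8 | P1 8-9 | P6 9-13 | P5 13-18 | P2 18-20 | P1 20-26 | P4 26-29 |
Completion: P1=26  P2=20  P3=1  P4=29  P5=18  P6=13
Waiting = turnaround − burst: P1=11, P2=9, P3=0, P4=18, P5=3, P6=0
Total waiting = 11 + 9 + 0 + 18 + 3 + 0 = 41

41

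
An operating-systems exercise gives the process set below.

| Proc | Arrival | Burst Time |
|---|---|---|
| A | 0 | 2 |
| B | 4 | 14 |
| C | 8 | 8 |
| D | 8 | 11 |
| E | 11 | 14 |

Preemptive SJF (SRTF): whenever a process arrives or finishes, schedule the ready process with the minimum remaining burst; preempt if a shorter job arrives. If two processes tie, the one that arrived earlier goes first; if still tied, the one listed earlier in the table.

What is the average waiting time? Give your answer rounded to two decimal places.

10.40

Gantt: | A 0-2 | idle 2-4 | B 4-8 | C 8-16 | B 16-26 | D 26-37 | E 37-51 |
Completion: A=2  B=26  C=16  D=37  E=51
Turnaround (C−A): A=2  B=22  C=8  D=29  E=40
Waiting times: A=0, B=8, C=0, D=18, E=26
Average waiting = (0+8+0+18+26) / 5 = 52/5 = 10.40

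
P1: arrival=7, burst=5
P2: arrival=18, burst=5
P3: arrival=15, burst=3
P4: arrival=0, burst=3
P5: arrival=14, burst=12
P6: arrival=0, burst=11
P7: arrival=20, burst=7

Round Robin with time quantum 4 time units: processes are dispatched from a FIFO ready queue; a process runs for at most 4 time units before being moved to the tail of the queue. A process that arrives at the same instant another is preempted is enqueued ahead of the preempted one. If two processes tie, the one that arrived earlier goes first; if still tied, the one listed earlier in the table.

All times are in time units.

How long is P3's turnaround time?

Timeline: | P4 0-3 | P6 3-7 | P1 7-11 | P6 11-15 | P1 15-16 | P5 16-20 | P3 20-23 | P6 23-26 | P2 26-30 | P7 30-34 | P5 34-38 | P2 38-39 | P7 39-42 | P5 42-46 |
Completion: P1=16  P2=39  P3=23  P4=3  P5=46  P6=26  P7=42
Turnaround(P3) = completion − arrival = 23 − 15 = 8

8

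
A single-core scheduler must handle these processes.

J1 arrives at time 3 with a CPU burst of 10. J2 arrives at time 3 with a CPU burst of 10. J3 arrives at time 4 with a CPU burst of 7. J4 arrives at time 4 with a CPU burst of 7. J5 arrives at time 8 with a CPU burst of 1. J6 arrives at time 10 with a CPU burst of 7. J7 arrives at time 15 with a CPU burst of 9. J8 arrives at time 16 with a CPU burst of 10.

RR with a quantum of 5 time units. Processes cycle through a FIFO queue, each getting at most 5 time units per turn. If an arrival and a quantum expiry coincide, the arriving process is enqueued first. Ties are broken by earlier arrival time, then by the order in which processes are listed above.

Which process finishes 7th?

Schedule: | idle 0-3 | J1 3-8 | J2 8-13 | J3 13-18 | J4 18-23 | J5 23-24 | J1 24-29 | J6 29-34 | J2 34-39 | J7 39-44 | J8 44-49 | J3 49-51 | J4 51-53 | J6 53-55 | J7 55-59 | J8 59-64 |
Completion: J1=29  J2=39  J3=51  J4=53  J5=24  J6=55  J7=59  J8=64
Turnaround (C−A): J1=26  J2=36  J3=47  J4=49  J5=16  J6=45  J7=44  J8=48
Finish order: J5 → J1 → J2 → J3 → J4 → J6 → J7 → J8

J7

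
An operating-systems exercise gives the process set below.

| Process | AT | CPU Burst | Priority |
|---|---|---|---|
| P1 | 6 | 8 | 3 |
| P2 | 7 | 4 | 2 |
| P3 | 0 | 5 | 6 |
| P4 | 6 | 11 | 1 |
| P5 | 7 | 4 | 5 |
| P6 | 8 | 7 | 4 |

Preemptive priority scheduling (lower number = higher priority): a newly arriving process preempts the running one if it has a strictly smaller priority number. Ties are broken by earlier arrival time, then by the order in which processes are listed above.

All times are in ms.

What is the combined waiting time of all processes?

Schedule: | P3 0-5 | idle 5-6 | P4 6-17 | P2 17-21 | P1 21-29 | P6 29-36 | P5 36-40 |
Completion: P1=29  P2=21  P3=5  P4=17  P5=40  P6=36
Turnaround (C−A): P1=23  P2=14  P3=5  P4=11  P5=33  P6=28
Waiting = turnaround − burst: P1=15, P2=10, P3=0, P4=0, P5=29, P6=21
Total waiting = 15 + 10 + 0 + 0 + 29 + 21 = 75

75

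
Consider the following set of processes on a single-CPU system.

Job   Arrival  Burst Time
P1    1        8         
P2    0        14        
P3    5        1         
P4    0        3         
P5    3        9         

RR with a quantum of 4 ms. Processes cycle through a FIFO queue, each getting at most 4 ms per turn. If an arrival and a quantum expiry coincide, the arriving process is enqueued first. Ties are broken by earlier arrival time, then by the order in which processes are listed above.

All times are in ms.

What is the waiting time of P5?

21

Gantt: | P2 0-4 | P4 4-7 | P1 7-11 | P5 11-15 | P2 15-19 | P3 19-20 | P1 20-24 | P5 24-28 | P2 28-32 | P5 32-33 | P2 33-35 |
Completion: P1=24  P2=35  P3=20  P4=7  P5=33
Turnaround (C−A): P1=23  P2=35  P3=15  P4=7  P5=30
Waiting(P5) = turnaround − burst = 30 − 9 = 21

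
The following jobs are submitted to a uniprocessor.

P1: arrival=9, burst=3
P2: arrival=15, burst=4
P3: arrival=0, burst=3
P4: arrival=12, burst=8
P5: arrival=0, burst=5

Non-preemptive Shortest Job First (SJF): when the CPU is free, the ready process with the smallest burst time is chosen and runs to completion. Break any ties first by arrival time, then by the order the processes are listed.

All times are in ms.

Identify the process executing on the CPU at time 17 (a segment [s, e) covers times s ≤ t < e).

P4

Gantt: | P3 0-3 | P5 3-8 | idle 8-9 | P1 9-12 | P4 12-20 | P2 20-24 |
Completion: P1=12  P2=24  P3=3  P4=20  P5=8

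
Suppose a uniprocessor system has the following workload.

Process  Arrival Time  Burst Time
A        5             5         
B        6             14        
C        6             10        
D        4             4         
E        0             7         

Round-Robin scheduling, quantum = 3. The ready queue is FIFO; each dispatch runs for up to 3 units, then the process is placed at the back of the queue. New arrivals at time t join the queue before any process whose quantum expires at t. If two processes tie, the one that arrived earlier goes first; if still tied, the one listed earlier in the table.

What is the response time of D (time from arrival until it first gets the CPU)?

2

Gantt: | E 0-6 | D 6-9 | A 9-12 | B 12-15 | C 15-18 | E 18-19 | D 19-20 | A 20-22 | B 22-25 | C 25-28 | B 28-31 | C 31-34 | B 34-37 | C 37-38 | B 38-40 |
Completion: A=22  B=40  C=38  D=20  E=19
Response(D) = first start − arrival = 6 − 4 = 2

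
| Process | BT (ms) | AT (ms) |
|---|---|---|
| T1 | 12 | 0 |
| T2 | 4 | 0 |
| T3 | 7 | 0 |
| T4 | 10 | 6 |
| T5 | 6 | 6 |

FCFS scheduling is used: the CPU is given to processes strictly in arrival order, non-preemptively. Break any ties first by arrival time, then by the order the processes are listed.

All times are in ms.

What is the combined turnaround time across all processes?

Gantt: | T1 0-12 | T2 12-16 | T3 16-23 | T4 23-33 | T5 33-39 |
Completion: T1=12  T2=16  T3=23  T4=33  T5=39
Turnaround = completion − arrival: T1=12, T2=16, T3=23, T4=27, T5=33
Total turnaround = 12 + 16 + 23 + 27 + 33 = 111

111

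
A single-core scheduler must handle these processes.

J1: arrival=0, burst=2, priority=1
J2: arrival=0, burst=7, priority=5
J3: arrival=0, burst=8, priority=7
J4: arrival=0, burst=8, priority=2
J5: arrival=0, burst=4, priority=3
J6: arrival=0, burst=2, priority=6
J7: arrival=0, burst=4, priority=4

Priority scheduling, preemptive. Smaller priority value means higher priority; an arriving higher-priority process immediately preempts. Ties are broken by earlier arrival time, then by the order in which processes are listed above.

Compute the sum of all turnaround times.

131

Timeline: | J1 0-2 | J4 2-10 | J5 10-14 | J7 14-18 | J2 18-25 | J6 25-27 | J3 27-35 |
Completion: J1=2  J2=25  J3=35  J4=10  J5=14  J6=27  J7=18
Turnaround = completion − arrival: J1=2, J2=25, J3=35, J4=10, J5=14, J6=27, J7=18
Total turnaround = 2 + 25 + 35 + 10 + 14 + 27 + 18 = 131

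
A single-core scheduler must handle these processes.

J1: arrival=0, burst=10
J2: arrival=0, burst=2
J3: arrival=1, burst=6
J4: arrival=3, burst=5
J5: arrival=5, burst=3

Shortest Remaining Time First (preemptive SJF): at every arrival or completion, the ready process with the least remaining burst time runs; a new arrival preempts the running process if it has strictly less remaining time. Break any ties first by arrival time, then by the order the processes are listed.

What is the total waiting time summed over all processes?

Timeline: | J2 0-2 | J3 2-8 | J5 8-11 | J4 11-16 | J1 16-26 |
Completion: J1=26  J2=2  J3=8  J4=16  J5=11
Turnaround (C−A): J1=26  J2=2  J3=7  J4=13  J5=6
Waiting = turnaround − burst: J1=16, J2=0, J3=1, J4=8, J5=3
Total waiting = 16 + 0 + 1 + 8 + 3 = 28

28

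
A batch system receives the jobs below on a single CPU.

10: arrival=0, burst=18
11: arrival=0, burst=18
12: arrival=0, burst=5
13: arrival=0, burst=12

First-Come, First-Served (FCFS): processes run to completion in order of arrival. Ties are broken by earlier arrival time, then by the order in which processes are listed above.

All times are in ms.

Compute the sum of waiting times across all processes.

95

Schedule: | 10 0-18 | 11 18-36 | 12 36-41 | 13 41-53 |
Completion: 10=18  11=36  12=41  13=53
Turnaround (C−A): 10=18  11=36  12=41  13=53
Waiting = turnaround − burst: 10=0, 11=18, 12=36, 13=41
Total waiting = 0 + 18 + 36 + 41 = 95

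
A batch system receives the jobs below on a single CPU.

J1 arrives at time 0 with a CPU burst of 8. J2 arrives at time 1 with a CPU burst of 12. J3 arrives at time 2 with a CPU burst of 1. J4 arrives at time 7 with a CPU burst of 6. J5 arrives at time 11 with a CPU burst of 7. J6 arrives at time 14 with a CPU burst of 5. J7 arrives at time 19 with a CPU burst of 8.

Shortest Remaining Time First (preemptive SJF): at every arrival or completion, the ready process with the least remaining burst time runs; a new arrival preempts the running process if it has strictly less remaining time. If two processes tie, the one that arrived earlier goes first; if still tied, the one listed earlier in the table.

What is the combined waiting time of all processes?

55

Schedule: | J1 0-2 | J3 2-3 | J1 3-9 | J4 9-15 | J6 15-20 | J5 20-27 | J7 27-35 | J2 35-47 |
Completion: J1=9  J2=47  J3=3  J4=15  J5=27  J6=20  J7=35
Turnaround (C−A): J1=9  J2=46  J3=1  J4=8  J5=16  J6=6  J7=16
Waiting = turnaround − burst: J1=1, J2=34, J3=0, J4=2, J5=9, J6=1, J7=8
Total waiting = 1 + 34 + 0 + 2 + 9 + 1 + 8 = 55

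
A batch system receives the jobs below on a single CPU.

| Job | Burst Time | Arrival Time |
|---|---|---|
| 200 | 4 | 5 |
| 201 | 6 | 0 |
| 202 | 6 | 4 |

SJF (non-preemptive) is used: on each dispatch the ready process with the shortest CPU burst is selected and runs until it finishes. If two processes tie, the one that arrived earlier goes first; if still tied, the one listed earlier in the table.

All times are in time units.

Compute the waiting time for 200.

1

Timeline: | 201 0-6 | 200 6-10 | 202 10-16 |
Completion: 200=10  201=6  202=16
Turnaround (C−A): 200=5  201=6  202=12
Waiting(200) = turnaround − burst = 5 − 4 = 1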